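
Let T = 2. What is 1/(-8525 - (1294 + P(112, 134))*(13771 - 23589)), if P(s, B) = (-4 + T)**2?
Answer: 1/12735239 ≈ 7.8522e-8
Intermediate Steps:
P(s, B) = 4 (P(s, B) = (-4 + 2)**2 = (-2)**2 = 4)
1/(-8525 - (1294 + P(112, 134))*(13771 - 23589)) = 1/(-8525 - (1294 + 4)*(13771 - 23589)) = 1/(-8525 - 1298*(-9818)) = 1/(-8525 - 1*(-12743764)) = 1/(-8525 + 12743764) = 1/12735239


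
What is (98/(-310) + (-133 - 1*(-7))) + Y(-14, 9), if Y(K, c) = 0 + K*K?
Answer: 10801/155 ≈ 69.684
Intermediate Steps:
Y(K, c) = K**2 (Y(K, c) = 0 + K**2 = K**2)
(98/(-310) + (-133 - 1*(-7))) + Y(-14, 9) = (98/(-310) + (-133 - 1*(-7))) + (-14)**2 = (98*(-1/310) + (-133 + 7)) + 196 = (-49/155 - 126) + 196 = -19579/155 + 196 = 10801/155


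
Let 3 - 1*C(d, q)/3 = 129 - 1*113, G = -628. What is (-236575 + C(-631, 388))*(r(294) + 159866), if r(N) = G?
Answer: -37677940132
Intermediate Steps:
r(N) = -628
C(d, q) = -39 (C(d, q) = 9 - 3*(129 - 1*113) = 9 - 3*(129 - 113) = 9 - 3*16 = 9 - 48 = -39)
(-236575 + C(-631, 388))*(r(294) + 159866) = (-236575 - 39)*(-628 + 159866) = -236614*159238 = -37677940132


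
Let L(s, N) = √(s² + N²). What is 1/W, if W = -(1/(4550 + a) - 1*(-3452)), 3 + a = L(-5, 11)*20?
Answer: -14233845843/49135238989285 - 4*√146/49135238989285 ≈ -0.00028969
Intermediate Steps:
L(s, N) = √(N² + s²)
a = -3 + 20*√146 (a = -3 + √(11² + (-5)²)*20 = -3 + √(121 + 25)*20 = -3 + √146*20 = -3 + 20*√146 ≈ 238.66)
W = -3452 - 1/(4547 + 20*√146) (W = -(1/(4550 + (-3 + 20*√146)) - 1*(-3452)) = -(1/(4547 + 20*√146) + 3452) = -(3452 + 1/(4547 + 20*√146)) = -3452 - 1/(4547 + 20*√146) ≈ -3452.0)
1/W = 1/(-71169229215/20616809 + 20*√146/20616809)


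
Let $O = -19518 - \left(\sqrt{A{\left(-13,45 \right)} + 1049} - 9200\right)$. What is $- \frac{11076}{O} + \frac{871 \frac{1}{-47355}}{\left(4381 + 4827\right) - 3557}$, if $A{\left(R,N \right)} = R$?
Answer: $\frac{182036727834494}{169577679210555} - \frac{923 \sqrt{259}}{4435837} \approx 1.0701$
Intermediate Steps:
$O = -10318 - 2 \sqrt{259}$ ($O = -19518 - \left(\sqrt{-13 + 1049} - 9200\right) = -19518 - \left(\sqrt{1036} - 9200\right) = -19518 - \left(2 \sqrt{259} - 9200\right) = -19518 - \left(-9200 + 2 \sqrt{259}\right) = -19518 + \left(9200 - 2 \sqrt{259}\right) = -10318 - 2 \sqrt{259} \approx -10350.0$)
$- \frac{11076}{O} + \frac{871 \frac{1}{-47355}}{\left(4381 + 4827\right) - 3557} = - \frac{11076}{-10318 - 2 \sqrt{259}} + \frac{871 \frac{1}{-47355}}{\left(4381 + 4827\right) - 3557} = - \frac{11076}{-10318 - 2 \sqrt{259}} + \frac{871 \left(- \frac{1}{47355}\right)}{9208 - 3557} = - \frac{11076}{-10318 - 2 \sqrt{259}} - \frac{871}{47355 \cdot 5651} = - \frac{11076}{-10318 - 2 \sqrt{259}} - \frac{871}{267603105} = - \frac{871}{267603105} - \frac{11076}{-10318 - 2 \sqrt{259}}$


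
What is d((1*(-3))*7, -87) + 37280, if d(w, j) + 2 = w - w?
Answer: 37278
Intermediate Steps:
d(w, j) = -2 (d(w, j) = -2 + (w - w) = -2 + 0 = -2)
d((1*(-3))*7, -87) + 37280 = -2 + 37280 = 37278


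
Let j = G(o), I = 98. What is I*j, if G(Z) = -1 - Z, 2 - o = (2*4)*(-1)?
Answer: -1078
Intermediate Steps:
o = 10 (o = 2 - 2*4*(-1) = 2 - 8*(-1) = 2 - 1*(-8) = 2 + 8 = 10)
j = -11 (j = -1 - 1*10 = -1 - 10 = -11)
I*j = 98*(-11) = -1078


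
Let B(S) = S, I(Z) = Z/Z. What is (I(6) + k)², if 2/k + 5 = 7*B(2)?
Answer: 121/81 ≈ 1.4938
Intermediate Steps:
I(Z) = 1
k = 2/9 (k = 2/(-5 + 7*2) = 2/(-5 + 14) = 2/9 ≈ 0.22222)
(I(6) + k)² = (1 + 2/9)² = (11/9)² = 121/81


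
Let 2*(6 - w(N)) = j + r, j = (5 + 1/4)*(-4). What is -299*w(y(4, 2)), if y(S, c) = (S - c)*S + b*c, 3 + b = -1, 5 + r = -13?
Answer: -15249/2 ≈ -7624.5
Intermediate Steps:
r = -18 (r = -5 - 13 = -18)
b = -4 (b = -3 - 1 = -4)
y(S, c) = -4*c + S*(S - c) (y(S, c) = (S - c)*S - 4*c = S*(S - c) - 4*c = -4*c + S*(S - c))
j = -21 (j = (5 + ¼)*(-4) = (21/4)*(-4) = -21)
w(N) = 51/2 (w(N) = 6 - (-21 - 18)/2 = 6 - ½*(-39) = 6 + 39/2 = 51/2)
-299*w(y(4, 2)) = -299*51/2 = -15249/2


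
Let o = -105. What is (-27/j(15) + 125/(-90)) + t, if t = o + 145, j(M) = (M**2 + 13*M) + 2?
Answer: 73201/1899 ≈ 38.547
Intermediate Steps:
j(M) = 2 + M**2 + 13*M
t = 40 (t = -105 + 145 = 40)
(-27/j(15) + 125/(-90)) + t = (-27/(2 + 15**2 + 13*15) + 125/(-90)) + 40 = (-27/(2 + 225 + 195) + 125*(-1/90)) + 40 = (-27/422 - 25/18) + 40 = -2759/1899 + 40 = 73201/1899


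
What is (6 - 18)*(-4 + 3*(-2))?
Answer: 120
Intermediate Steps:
(6 - 18)*(-4 + 3*(-2)) = -12*(-4 - 6) = -12*(-10) = 120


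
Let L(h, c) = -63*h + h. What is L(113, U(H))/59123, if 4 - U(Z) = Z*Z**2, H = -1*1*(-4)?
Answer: -7006/59123 ≈ -0.11850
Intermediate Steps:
H = 4 (H = -1*(-4) = 4)
U(Z) = 4 - Z**3 (U(Z) = 4 - Z*Z**2 = 4 - Z**3)
L(h, c) = -62*h
L(113, U(H))/59123 = -62*113/59123 = -7006*1/59123 = -7006/59123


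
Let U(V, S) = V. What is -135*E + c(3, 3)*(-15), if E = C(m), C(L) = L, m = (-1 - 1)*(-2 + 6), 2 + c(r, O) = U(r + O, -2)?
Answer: 1020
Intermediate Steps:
c(r, O) = -2 + O + r (c(r, O) = -2 + (r + O) = -2 + (O + r) = -2 + O + r)
m = -8 (m = -2*4 = -8)
E = -8
-135*E + c(3, 3)*(-15) = -135*(-8) + (-2 + 3 + 3)*(-15) = 1080 + 4*(-15) = 1080 - 60 = 1020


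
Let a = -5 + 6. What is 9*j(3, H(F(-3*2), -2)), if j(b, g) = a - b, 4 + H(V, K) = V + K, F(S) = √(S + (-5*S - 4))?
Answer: -18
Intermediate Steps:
F(S) = √(-4 - 4*S) (F(S) = √(S + (-4 - 5*S)) = √(-4 - 4*S))
a = 1
H(V, K) = -4 + K + V (H(V, K) = -4 + (V + K) = -4 + (K + V) = -4 + K + V)
j(b, g) = 1 - b
9*j(3, H(F(-3*2), -2)) = 9*(1 - 1*3) = 9*(1 - 3) = 9*(-2) = -18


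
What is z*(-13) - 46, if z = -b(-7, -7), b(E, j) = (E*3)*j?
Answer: 1865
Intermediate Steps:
b(E, j) = 3*E*j (b(E, j) = (3*E)*j = 3*E*j)
z = -147 (z = -3*(-7)*(-7) = -1*147 = -147)
z*(-13) - 46 = -147*(-13) - 46 = 1911 - 46 = 1865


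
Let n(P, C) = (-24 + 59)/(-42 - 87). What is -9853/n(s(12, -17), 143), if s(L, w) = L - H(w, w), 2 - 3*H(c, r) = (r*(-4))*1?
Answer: 1271037/35 ≈ 36315.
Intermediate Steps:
H(c, r) = ⅔ + 4*r/3 (H(c, r) = ⅔ - r*(-4)/3 = ⅔ - (-4*r)/3 = ⅔ - (-4)*r/3 = ⅔ + 4*r/3)
s(L, w) = -⅔ + L - 4*w/3 (s(L, w) = L - (⅔ + 4*w/3) = L + (-⅔ - 4*w/3) = -⅔ + L - 4*w/3)
n(P, C) = -35/129 (n(P, C) = 35/(-129) = 35*(-1/129) = -35/129)
-9853/n(s(12, -17), 143) = -9853/(-35/129) = -9853*(-129)/35 = -1*(-1271037/35) = 1271037/35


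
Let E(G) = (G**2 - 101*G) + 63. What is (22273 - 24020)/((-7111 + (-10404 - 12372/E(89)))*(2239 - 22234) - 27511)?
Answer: -117049/23445897362 ≈ -4.9923e-6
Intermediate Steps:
E(G) = 63 + G**2 - 101*G
(22273 - 24020)/((-7111 + (-10404 - 12372/E(89)))*(2239 - 22234) - 27511) = (22273 - 24020)/((-7111 + (-10404 - 12372/(63 + 89**2 - 101*89)))*(2239 - 22234) - 27511) = -1747/((-7111 + (-10404 - 12372/(63 + 7921 - 8989)))*(-19995) - 27511) = -1747/((-7111 + (-10404 - 12372/(-1005)))*(-19995) - 27511) = -1747/((-7111 + (-10404 - 12372*(-1/1005)))*(-19995) - 27511) = -1747/((-7111 + (-10404 + 4124/335))*(-19995) - 27511) = -1747/((-7111 - 3481216/335)*(-19995) - 27511) = -1747/(-5863401/335*(-19995) - 27511) = -1747/(23447740599/67 - 27511) = -1747/23445897362/67 = -1747*67/23445897362 = -117049/23445897362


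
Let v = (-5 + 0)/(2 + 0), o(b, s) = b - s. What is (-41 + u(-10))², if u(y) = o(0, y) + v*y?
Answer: 36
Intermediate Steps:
v = -5/2 ≈ -2.5000
u(y) = -7*y/2 (u(y) = (0 - y) - 5*y/2 = -y - 5*y/2 = -7*y/2)
(-41 + u(-10))² = (-41 - 7/2*(-10))² = (-41 + 35)² = (-6)² = 36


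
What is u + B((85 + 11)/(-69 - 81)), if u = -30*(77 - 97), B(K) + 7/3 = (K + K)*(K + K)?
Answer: 1123697/1875 ≈ 599.30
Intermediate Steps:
B(K) = -7/3 + 4*K² (B(K) = -7/3 + (K + K)*(K + K) = -7/3 + (2*K)*(2*K) = -7/3 + 4*K²)
u = 600 (u = -30*(-20) = 600)
u + B((85 + 11)/(-69 - 81)) = 600 + (-7/3 + 4*((85 + 11)/(-69 - 81))²) = 600 + (-7/3 + 4*(96/(-150))²) = 600 + (-7/3 + 4*(96*(-1/150))²) = 600 + (-7/3 + 4*(-16/25)²) = 600 + (-7/3 + 4*(256/625)) = 600 + (-7/3 + 1024/625) = 600 - 1303/1875 = 1123697/1875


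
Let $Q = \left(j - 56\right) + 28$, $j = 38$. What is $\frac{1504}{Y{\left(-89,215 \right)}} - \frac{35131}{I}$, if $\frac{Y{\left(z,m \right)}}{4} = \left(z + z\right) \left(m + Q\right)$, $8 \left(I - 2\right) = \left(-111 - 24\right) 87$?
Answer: $\frac{5625781148}{234873225} \approx 23.952$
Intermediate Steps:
$Q = 10$ ($Q = \left(38 - 56\right) + 28 = -18 + 28 = 10$)
$I = - \frac{11729}{8}$ ($I = 2 + \frac{\left(-111 - 24\right) 87}{8} = 2 + \frac{\left(-135\right) 87}{8} = 2 + \frac{1}{8} \left(-11745\right) = 2 - \frac{11745}{8} = - \frac{11729}{8} \approx -1466.1$)
$Y{\left(z,m \right)} = 8 z \left(10 + m\right)$ ($Y{\left(z,m \right)} = 4 \left(z + z\right) \left(m + 10\right) = 4 \cdot 2 z \left(10 + m\right) = 8 z \left(10 + m\right)$)
$\frac{1504}{Y{\left(-89,215 \right)}} - \frac{35131}{I} = \frac{1504}{8 \left(-89\right) \left(10 + 215\right)} - \frac{35131}{- \frac{11729}{8}} = \frac{1504}{8 \left(-89\right) 225} - - \frac{281048}{11729} = \frac{1504}{-160200} + \frac{281048}{11729} = 1504 \left(- \frac{1}{160200}\right) + \frac{281048}{11729} = - \frac{188}{20025} + \frac{281048}{11729} = \frac{5625781148}{234873225}$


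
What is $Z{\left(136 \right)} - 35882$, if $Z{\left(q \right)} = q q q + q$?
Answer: $2479710$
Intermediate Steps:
$Z{\left(q \right)} = q + q^{3}$ ($Z{\left(q \right)} = q^{2} q + q = q^{3} + q = q + q^{3}$)
$Z{\left(136 \right)} - 35882 = \left(136 + 136^{3}\right) - 35882 = \left(136 + 2515456\right) - 35882 = 2515592 - 35882 = 2479710$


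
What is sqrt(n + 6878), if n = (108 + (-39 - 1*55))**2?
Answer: 3*sqrt(786) ≈ 84.107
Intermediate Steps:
n = 196 (n = (108 + (-39 - 55))**2 = (108 - 94)**2 = 14**2 = 196)
sqrt(n + 6878) = sqrt(196 + 6878) = sqrt(7074) = 3*sqrt(786)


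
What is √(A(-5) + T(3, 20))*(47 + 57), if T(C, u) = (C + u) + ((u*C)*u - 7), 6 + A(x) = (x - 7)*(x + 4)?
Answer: 104*√1222 ≈ 3635.5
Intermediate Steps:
A(x) = -6 + (-7 + x)*(4 + x) (A(x) = -6 + (x - 7)*(x + 4) = -6 + (-7 + x)*(4 + x))
T(C, u) = -7 + C + u + C*u² (T(C, u) = (C + u) + ((C*u)*u - 7) = (C + u) + (C*u² - 7) = (C + u) + (-7 + C*u²) = -7 + C + u + C*u²)
√(A(-5) + T(3, 20))*(47 + 57) = √((-34 + (-5)² - 3*(-5)) + (-7 + 3 + 20 + 3*20²))*(47 + 57) = √((-34 + 25 + 15) + (-7 + 3 + 20 + 3*400))*104 = √(6 + (-7 + 3 + 20 + 1200))*104 = √(6 + 1216)*104 = √1222*104 = 104*√1222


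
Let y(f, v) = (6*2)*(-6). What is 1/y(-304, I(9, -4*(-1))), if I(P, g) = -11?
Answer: -1/72 ≈ -0.013889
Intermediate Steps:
y(f, v) = -72 (y(f, v) = 12*(-6) = -72)
1/y(-304, I(9, -4*(-1))) = 1/(-72) = -1/72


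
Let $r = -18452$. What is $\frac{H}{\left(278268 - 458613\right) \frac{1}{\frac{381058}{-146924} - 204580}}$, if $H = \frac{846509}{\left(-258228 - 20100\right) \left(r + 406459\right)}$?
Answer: $- \frac{4240741038118967}{476916182397919326480} \approx -8.892 \cdot 10^{-6}$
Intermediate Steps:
$H = - \frac{846509}{107993212296}$ ($H = \frac{846509}{\left(-258228 - 20100\right) \left(-18452 + 406459\right)} = \frac{846509}{\left(-278328\right) 388007} = \frac{846509}{-107993212296} = 846509 \left(- \frac{1}{107993212296}\right) = - \frac{846509}{107993212296} \approx -7.8385 \cdot 10^{-6}$)
$\frac{H}{\left(278268 - 458613\right) \frac{1}{\frac{381058}{-146924} - 204580}} = - \frac{846509}{107993212296 \frac{278268 - 458613}{\frac{381058}{-146924} - 204580}} = - \frac{846509}{107993212296 \left(- \frac{180345}{381058 \left(- \frac{1}{146924}\right) - 204580}\right)} = - \frac{846509}{107993212296 \left(- \frac{180345}{- \frac{190529}{73462} - 204580}\right)} = - \frac{846509}{107993212296 \left(- \frac{180345}{- \frac{15029046489}{73462}}\right)} = - \frac{846509}{107993212296 \left(\left(-180345\right) \left(- \frac{73462}{15029046489}\right)\right)} = - \frac{846509}{107993212296 \cdot \frac{4416168130}{5009682163}} = \left(- \frac{846509}{107993212296}\right) \frac{5009682163}{4416168130} = - \frac{4240741038118967}{476916182397919326480}$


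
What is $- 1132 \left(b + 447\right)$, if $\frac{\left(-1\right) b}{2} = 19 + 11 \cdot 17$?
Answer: $-39620$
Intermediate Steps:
$b = -412$ ($b = - 2 \left(19 + 11 \cdot 17\right) = - 2 \left(19 + 187\right) = \left(-2\right) 206 = -412$)
$- 1132 \left(b + 447\right) = - 1132 \left(-412 + 447\right) = \left(-1132\right) 35 = -39620$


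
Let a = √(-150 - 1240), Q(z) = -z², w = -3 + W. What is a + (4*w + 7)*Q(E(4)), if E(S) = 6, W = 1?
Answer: 36 + I*√1390 ≈ 36.0 + 37.283*I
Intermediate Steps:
w = -2 (w = -3 + 1 = -2)
a = I*√1390 (a = √(-1390) = I*√1390 ≈ 37.283*I)
a + (4*w + 7)*Q(E(4)) = I*√1390 + (4*(-2) + 7)*(-1*6²) = I*√1390 + (-8 + 7)*(-1*36) = I*√1390 - 1*(-36) = I*√1390 + 36 = 36 + I*√1390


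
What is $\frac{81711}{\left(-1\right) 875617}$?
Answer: $- \frac{81711}{875617} \approx -0.093318$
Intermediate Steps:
$\frac{81711}{\left(-1\right) 875617} = \frac{81711}{-875617} = 81711 \left(- \frac{1}{875617}\right) = - \frac{81711}{875617}$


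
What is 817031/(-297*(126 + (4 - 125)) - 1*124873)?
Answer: -817031/126358 ≈ -6.4660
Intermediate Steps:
817031/(-297*(126 + (4 - 125)) - 1*124873) = 817031/(-297*(126 - 121) - 124873) = 817031/(-297*5 - 124873) = 817031/(-1485 - 124873) = 817031/(-126358) = 817031*(-1/126358) = -817031/126358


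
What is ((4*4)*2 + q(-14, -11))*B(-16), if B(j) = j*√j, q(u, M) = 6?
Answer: -2432*I ≈ -2432.0*I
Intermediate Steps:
B(j) = j^(3/2)
((4*4)*2 + q(-14, -11))*B(-16) = ((4*4)*2 + 6)*(-16)^(3/2) = (16*2 + 6)*(-64*I) = (32 + 6)*(-64*I) = 38*(-64*I) = -2432*I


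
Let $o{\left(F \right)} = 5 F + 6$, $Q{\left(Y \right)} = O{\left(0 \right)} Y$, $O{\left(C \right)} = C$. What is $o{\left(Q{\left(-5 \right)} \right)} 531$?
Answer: $3186$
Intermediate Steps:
$Q{\left(Y \right)} = 0$ ($Q{\left(Y \right)} = 0 Y = 0$)
$o{\left(F \right)} = 6 + 5 F$
$o{\left(Q{\left(-5 \right)} \right)} 531 = \left(6 + 5 \cdot 0\right) 531 = \left(6 + 0\right) 531 = 6 \cdot 531 = 3186$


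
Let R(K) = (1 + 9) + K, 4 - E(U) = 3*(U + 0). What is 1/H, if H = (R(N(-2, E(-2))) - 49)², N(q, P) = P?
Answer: 1/841 ≈ 0.0011891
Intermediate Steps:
E(U) = 4 - 3*U (E(U) = 4 - 3*(U + 0) = 4 - 3*U)
R(K) = 10 + K
H = 841 (H = ((10 + (4 - 3*(-2))) - 49)² = ((10 + (4 + 6)) - 49)² = ((10 + 10) - 49)² = (20 - 49)² = (-29)² = 841)
1/H = 1/841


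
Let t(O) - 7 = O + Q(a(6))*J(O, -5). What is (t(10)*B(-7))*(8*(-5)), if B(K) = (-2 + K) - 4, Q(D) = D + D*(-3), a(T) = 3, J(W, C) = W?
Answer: -22360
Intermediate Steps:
Q(D) = -2*D (Q(D) = D - 3*D = -2*D)
t(O) = 7 - 5*O (t(O) = 7 + (O + (-2*3)*O) = 7 + (O - 6*O) = 7 - 5*O)
B(K) = -6 + K
(t(10)*B(-7))*(8*(-5)) = ((7 - 5*10)*(-6 - 7))*(8*(-5)) = ((7 - 50)*(-13))*(-40) = -43*(-13)*(-40) = 559*(-40) = -22360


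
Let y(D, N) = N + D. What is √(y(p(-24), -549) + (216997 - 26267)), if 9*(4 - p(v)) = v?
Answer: √1711689/3 ≈ 436.10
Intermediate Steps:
p(v) = 4 - v/9
y(D, N) = D + N
√(y(p(-24), -549) + (216997 - 26267)) = √(((4 - ⅑*(-24)) - 549) + (216997 - 26267)) = √(((4 + 8/3) - 549) + 190730) = √((20/3 - 549) + 190730) = √(-1627/3 + 190730) = √(570563/3) = √1711689/3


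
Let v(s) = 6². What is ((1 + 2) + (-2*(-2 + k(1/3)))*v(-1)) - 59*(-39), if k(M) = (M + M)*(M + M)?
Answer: 2416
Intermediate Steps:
k(M) = 4*M² (k(M) = (2*M)*(2*M) = 4*M²)
v(s) = 36
((1 + 2) + (-2*(-2 + k(1/3)))*v(-1)) - 59*(-39) = ((1 + 2) - 2*(-2 + 4*(1/3)²)*36) - 59*(-39) = (3 - 2*(-2 + 4*(⅓)²)*36) + 2301 = (3 - 2*(-2 + 4*(⅑))*36) + 2301 = (3 - 2*(-2 + 4/9)*36) + 2301 = (3 - 2*(-14/9)*36) + 2301 = (3 + (28/9)*36) + 2301 = (3 + 112) + 2301 = 115 + 2301 = 2416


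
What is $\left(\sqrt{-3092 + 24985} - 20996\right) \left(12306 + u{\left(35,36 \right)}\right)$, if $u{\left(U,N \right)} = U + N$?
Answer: $-259867492 + 12377 \sqrt{21893} \approx -2.5804 \cdot 10^{8}$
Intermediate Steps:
$u{\left(U,N \right)} = N + U$
$\left(\sqrt{-3092 + 24985} - 20996\right) \left(12306 + u{\left(35,36 \right)}\right) = \left(\sqrt{-3092 + 24985} - 20996\right) \left(12306 + \left(36 + 35\right)\right) = \left(\sqrt{21893} - 20996\right) \left(12306 + 71\right) = \left(-20996 + \sqrt{21893}\right) 12377 = -259867492 + 12377 \sqrt{21893}$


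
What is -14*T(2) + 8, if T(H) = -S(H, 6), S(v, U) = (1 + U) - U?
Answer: 22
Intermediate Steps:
S(v, U) = 1
T(H) = -1 (T(H) = -1*1 = -1)
-14*T(2) + 8 = -14*(-1) + 8 = 14 + 8 = 22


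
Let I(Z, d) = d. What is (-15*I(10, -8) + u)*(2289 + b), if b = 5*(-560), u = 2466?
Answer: -1321446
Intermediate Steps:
b = -2800
(-15*I(10, -8) + u)*(2289 + b) = (-15*(-8) + 2466)*(2289 - 2800) = (120 + 2466)*(-511) = 2586*(-511) = -1321446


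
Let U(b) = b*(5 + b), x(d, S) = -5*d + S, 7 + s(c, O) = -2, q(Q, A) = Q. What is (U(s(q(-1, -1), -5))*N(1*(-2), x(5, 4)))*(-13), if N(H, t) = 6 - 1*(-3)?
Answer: -4212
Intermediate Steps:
s(c, O) = -9 (s(c, O) = -7 - 2 = -9)
x(d, S) = S - 5*d
N(H, t) = 9 (N(H, t) = 6 + 3 = 9)
(U(s(q(-1, -1), -5))*N(1*(-2), x(5, 4)))*(-13) = (-9*(5 - 9)*9)*(-13) = (-9*(-4)*9)*(-13) = (36*9)*(-13) = 324*(-13) = -4212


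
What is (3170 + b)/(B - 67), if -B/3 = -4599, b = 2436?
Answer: 2803/6865 ≈ 0.40830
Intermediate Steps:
B = 13797 (B = -3*(-4599) = 13797)
(3170 + b)/(B - 67) = (3170 + 2436)/(13797 - 67) = 5606/13730 = 5606*(1/13730) = 2803/6865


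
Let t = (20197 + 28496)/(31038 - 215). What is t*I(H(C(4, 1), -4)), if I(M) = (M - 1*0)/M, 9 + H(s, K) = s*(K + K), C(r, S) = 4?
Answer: 48693/30823 ≈ 1.5798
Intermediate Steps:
H(s, K) = -9 + 2*K*s (H(s, K) = -9 + s*(K + K) = -9 + s*(2*K) = -9 + 2*K*s)
I(M) = 1 (I(M) = (M + 0)/M = M/M = 1)
t = 48693/30823 ≈ 1.5798
t*I(H(C(4, 1), -4)) = (48693/30823)*1 = 48693/30823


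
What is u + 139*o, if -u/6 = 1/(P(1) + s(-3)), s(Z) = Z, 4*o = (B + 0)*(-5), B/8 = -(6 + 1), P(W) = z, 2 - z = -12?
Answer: 107024/11 ≈ 9729.5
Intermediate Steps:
z = 14 (z = 2 - 1*(-12) = 2 + 12 = 14)
P(W) = 14
B = -56 (B = 8*(-(6 + 1)) = 8*(-1*7) = 8*(-7) = -56)
o = 70 (o = ((-56 + 0)*(-5))/4 = (-56*(-5))/4 = (¼)*280 = 70)
u = -6/11 (u = -6/(14 - 3) = -6/11 ≈ -0.54545)
u + 139*o = -6/11 + 139*70 = -6/11 + 9730 = 107024/11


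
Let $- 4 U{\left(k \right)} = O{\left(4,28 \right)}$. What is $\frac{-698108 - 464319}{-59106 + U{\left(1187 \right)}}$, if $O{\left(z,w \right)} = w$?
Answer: $\frac{1162427}{59113} \approx 19.664$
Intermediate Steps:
$U{\left(k \right)} = -7$ ($U{\left(k \right)} = \left(- \frac{1}{4}\right) 28 = -7$)
$\frac{-698108 - 464319}{-59106 + U{\left(1187 \right)}} = \frac{-698108 - 464319}{-59106 - 7} = - \frac{1162427}{-59113} = \left(-1162427\right) \left(- \frac{1}{59113}\right) = \frac{1162427}{59113}$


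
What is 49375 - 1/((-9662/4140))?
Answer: 238532695/4831 ≈ 49375.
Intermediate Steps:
49375 - 1/((-9662/4140)) = 49375 - 1/((-9662*1/4140)) = 49375 - 1/(-4831/2070) = 49375 - 1*(-2070/4831) = 49375 + 2070/4831 = 238532695/4831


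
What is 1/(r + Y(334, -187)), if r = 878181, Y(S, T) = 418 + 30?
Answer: 1/878629 ≈ 1.1381e-6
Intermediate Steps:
Y(S, T) = 448
1/(r + Y(334, -187)) = 1/(878181 + 448) = 1/878629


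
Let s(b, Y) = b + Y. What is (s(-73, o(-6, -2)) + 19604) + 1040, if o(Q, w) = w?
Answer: 20569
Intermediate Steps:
s(b, Y) = Y + b
(s(-73, o(-6, -2)) + 19604) + 1040 = ((-2 - 73) + 19604) + 1040 = (-75 + 19604) + 1040 = 19529 + 1040 = 20569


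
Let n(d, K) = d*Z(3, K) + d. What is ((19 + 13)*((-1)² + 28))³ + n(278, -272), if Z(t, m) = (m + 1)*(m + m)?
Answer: 840162902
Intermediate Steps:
Z(t, m) = 2*m*(1 + m) (Z(t, m) = (1 + m)*(2*m) = 2*m*(1 + m))
n(d, K) = d + 2*K*d*(1 + K) (n(d, K) = d*(2*K*(1 + K)) + d = 2*K*d*(1 + K) + d = d + 2*K*d*(1 + K))
((19 + 13)*((-1)² + 28))³ + n(278, -272) = ((19 + 13)*((-1)² + 28))³ + 278*(1 + 2*(-272)*(1 - 272)) = (32*(1 + 28))³ + 278*(1 + 2*(-272)*(-271)) = (32*29)³ + 278*(1 + 147424) = 928³ + 278*147425 = 799178752 + 40984150 = 840162902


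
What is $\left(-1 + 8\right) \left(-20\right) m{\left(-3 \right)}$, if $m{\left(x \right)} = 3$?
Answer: $-420$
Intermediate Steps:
$\left(-1 + 8\right) \left(-20\right) m{\left(-3 \right)} = \left(-1 + 8\right) \left(-20\right) 3 = 7 \left(-20\right) 3 = \left(-140\right) 3 = -420$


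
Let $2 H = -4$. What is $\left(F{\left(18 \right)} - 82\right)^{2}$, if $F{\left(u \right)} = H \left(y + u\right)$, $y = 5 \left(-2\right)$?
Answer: $9604$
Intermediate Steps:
$H = -2$ ($H = \frac{1}{2} \left(-4\right) = -2$)
$y = -10$
$F{\left(u \right)} = 20 - 2 u$ ($F{\left(u \right)} = - 2 \left(-10 + u\right) = 20 - 2 u$)
$\left(F{\left(18 \right)} - 82\right)^{2} = \left(\left(20 - 36\right) - 82\right)^{2} = \left(-16 - 82\right)^{2} = \left(-98\right)^{2} = 9604$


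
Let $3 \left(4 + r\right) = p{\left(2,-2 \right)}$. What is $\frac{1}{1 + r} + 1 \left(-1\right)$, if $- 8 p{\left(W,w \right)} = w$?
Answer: $- \frac{47}{35} \approx -1.3429$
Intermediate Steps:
$p{\left(W,w \right)} = - \frac{w}{8}$
$r = - \frac{47}{12}$ ($r = -4 + \frac{\left(- \frac{1}{8}\right) \left(-2\right)}{3} = -4 + \frac{1}{3} \cdot \frac{1}{4} = -4 + \frac{1}{12} = - \frac{47}{12} \approx -3.9167$)
$\frac{1}{1 + r} + 1 \left(-1\right) = \frac{1}{1 - \frac{47}{12}} + 1 \left(-1\right) = \frac{1}{- \frac{35}{12}} - 1 = - \frac{12}{35} - 1 = - \frac{47}{35}$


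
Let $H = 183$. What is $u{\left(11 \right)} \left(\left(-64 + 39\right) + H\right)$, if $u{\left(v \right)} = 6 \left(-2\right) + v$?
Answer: $-158$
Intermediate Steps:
$u{\left(v \right)} = -12 + v$
$u{\left(11 \right)} \left(\left(-64 + 39\right) + H\right) = \left(-12 + 11\right) \left(\left(-64 + 39\right) + 183\right) = - (-25 + 183) = \left(-1\right) 158 = -158$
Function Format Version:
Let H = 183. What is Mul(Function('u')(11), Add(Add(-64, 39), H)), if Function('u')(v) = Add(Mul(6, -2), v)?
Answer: -158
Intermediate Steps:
Function('u')(v) = Add(-12, v)
Mul(Function('u')(11), Add(Add(-64, 39), H)) = Mul(Add(-12, 11), Add(Add(-64, 39), 183)) = Mul(-1, Add(-25, 183)) = Mul(-1, 158) = -158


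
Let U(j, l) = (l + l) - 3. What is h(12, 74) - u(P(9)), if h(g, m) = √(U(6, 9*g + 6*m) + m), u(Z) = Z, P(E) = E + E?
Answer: -18 + 5*√47 ≈ 16.278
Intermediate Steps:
P(E) = 2*E
U(j, l) = -3 + 2*l (U(j, l) = 2*l - 3 = -3 + 2*l)
h(g, m) = √(-3 + 13*m + 18*g) (h(g, m) = √((-3 + 2*(9*g + 6*m)) + m) = √((-3 + 2*(6*m + 9*g)) + m) = √((-3 + (12*m + 18*g)) + m) = √((-3 + 12*m + 18*g) + m) = √(-3 + 13*m + 18*g))
h(12, 74) - u(P(9)) = √(-3 + 13*74 + 18*12) - 2*9 = √(-3 + 962 + 216) - 1*18 = √1175 - 18 = 5*√47 - 18 = -18 + 5*√47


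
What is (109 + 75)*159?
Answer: 29256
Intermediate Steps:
(109 + 75)*159 = 184*159 = 29256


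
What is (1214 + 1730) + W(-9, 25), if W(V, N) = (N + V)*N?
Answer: 3344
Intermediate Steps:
W(V, N) = N*(N + V)
(1214 + 1730) + W(-9, 25) = (1214 + 1730) + 25*(25 - 9) = 2944 + 25*16 = 2944 + 400 = 3344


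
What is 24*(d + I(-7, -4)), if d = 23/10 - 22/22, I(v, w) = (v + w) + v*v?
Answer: 4716/5 ≈ 943.20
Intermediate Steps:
I(v, w) = v + w + v**2 (I(v, w) = (v + w) + v**2 = v + w + v**2)
d = 13/10 (d = 23*(1/10) - 22*1/22 = 23/10 - 1 = 13/10 ≈ 1.3000)
24*(d + I(-7, -4)) = 24*(13/10 + (-7 - 4 + (-7)**2)) = 24*(13/10 + (-7 - 4 + 49)) = 24*(13/10 + 38) = 24*(393/10) = 4716/5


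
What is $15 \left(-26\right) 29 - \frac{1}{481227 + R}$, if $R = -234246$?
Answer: $- \frac{2793355111}{246981} \approx -11310.0$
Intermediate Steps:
$15 \left(-26\right) 29 - \frac{1}{481227 + R} = 15 \left(-26\right) 29 - \frac{1}{481227 - 234246} = \left(-390\right) 29 - \frac{1}{246981} = -11310 - \frac{1}{246981} = - \frac{2793355111}{246981}$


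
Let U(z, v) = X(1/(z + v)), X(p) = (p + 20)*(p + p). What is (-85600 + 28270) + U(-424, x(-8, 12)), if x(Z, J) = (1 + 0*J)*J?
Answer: -4865719999/84872 ≈ -57330.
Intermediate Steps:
x(Z, J) = J (x(Z, J) = (1 + 0)*J = 1*J = J)
X(p) = 2*p*(20 + p) (X(p) = (20 + p)*(2*p) = 2*p*(20 + p))
U(z, v) = 2*(20 + 1/(v + z))/(v + z) (U(z, v) = 2*(20 + 1/(z + v))/(z + v) = 2*(20 + 1/(v + z))/(v + z))
(-85600 + 28270) + U(-424, x(-8, 12)) = (-85600 + 28270) + 2*(1 + 20*12 + 20*(-424))/(12 - 424)² = -57330 + 2*(1 + 240 - 8480)/(-412)² = -57330 + 2*(1/169744)*(-8239) = -57330 - 8239/84872 = -4865719999/84872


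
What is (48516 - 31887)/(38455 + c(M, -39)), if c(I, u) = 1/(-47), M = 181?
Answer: 781563/1807384 ≈ 0.43243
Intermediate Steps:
c(I, u) = -1/47
(48516 - 31887)/(38455 + c(M, -39)) = (48516 - 31887)/(38455 - 1/47) = 16629/(1807384/47) = 16629*(47/1807384) = 781563/1807384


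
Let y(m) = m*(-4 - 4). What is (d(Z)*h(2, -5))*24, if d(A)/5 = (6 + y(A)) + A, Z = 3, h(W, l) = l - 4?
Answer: 16200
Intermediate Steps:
y(m) = -8*m (y(m) = m*(-8) = -8*m)
h(W, l) = -4 + l
d(A) = 30 - 35*A (d(A) = 5*((6 - 8*A) + A) = 5*(6 - 7*A) = 30 - 35*A)
(d(Z)*h(2, -5))*24 = ((30 - 35*3)*(-4 - 5))*24 = ((30 - 105)*(-9))*24 = -75*(-9)*24 = 675*24 = 16200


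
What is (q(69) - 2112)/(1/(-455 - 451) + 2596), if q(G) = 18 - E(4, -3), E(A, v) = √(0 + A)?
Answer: -1898976/2351975 ≈ -0.80740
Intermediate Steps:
E(A, v) = √A
q(G) = 16 (q(G) = 18 - √4 = 18 - 1*2 = 18 - 2 = 16)
(q(69) - 2112)/(1/(-455 - 451) + 2596) = (16 - 2112)/(1/(-455 - 451) + 2596) = -2096/(1/(-906) + 2596) = -2096/(-1/906 + 2596) = -2096/2351975/906 = -2096*906/2351975 = -1898976/2351975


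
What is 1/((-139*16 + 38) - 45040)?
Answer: -1/47226 ≈ -2.1175e-5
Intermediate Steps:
1/((-139*16 + 38) - 45040) = 1/((-2224 + 38) - 45040) = 1/(-2186 - 45040) = 1/(-47226) = -1/47226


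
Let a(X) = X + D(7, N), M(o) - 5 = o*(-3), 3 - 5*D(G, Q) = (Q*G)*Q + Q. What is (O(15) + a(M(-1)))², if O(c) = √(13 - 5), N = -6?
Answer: 41409/25 - 812*√2/5 ≈ 1426.7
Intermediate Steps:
D(G, Q) = ⅗ - Q/5 - G*Q²/5 (D(G, Q) = ⅗ - ((Q*G)*Q + Q)/5 = ⅗ - ((G*Q)*Q + Q)/5 = ⅗ - (G*Q² + Q)/5 = ⅗ - (Q + G*Q²)/5 = ⅗ + (-Q/5 - G*Q²/5) = ⅗ - Q/5 - G*Q²/5)
M(o) = 5 - 3*o (M(o) = 5 + o*(-3) = 5 - 3*o)
a(X) = -243/5 + X (a(X) = X + (⅗ - ⅕*(-6) - ⅕*7*(-6)²) = X + (⅗ + 6/5 - ⅕*7*36) = X + (⅗ + 6/5 - 252/5) = X - 243/5 = -243/5 + X)
O(c) = 2*√2 (O(c) = √8 = 2*√2)
(O(15) + a(M(-1)))² = (2*√2 + (-243/5 + (5 - 3*(-1))))² = (2*√2 + (-243/5 + (5 + 3)))² = (2*√2 + (-243/5 + 8))² = (2*√2 - 203/5)² = (-203/5 + 2*√2)²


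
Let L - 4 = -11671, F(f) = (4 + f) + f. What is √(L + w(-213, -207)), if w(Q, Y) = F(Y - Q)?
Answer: I*√11651 ≈ 107.94*I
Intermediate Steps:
F(f) = 4 + 2*f
w(Q, Y) = 4 - 2*Q + 2*Y (w(Q, Y) = 4 + 2*(Y - Q) = 4 + (-2*Q + 2*Y) = 4 - 2*Q + 2*Y)
L = -11667 (L = 4 - 11671 = -11667)
√(L + w(-213, -207)) = √(-11667 + (4 - 2*(-213) + 2*(-207))) = √(-11667 + (4 + 426 - 414)) = √(-11667 + 16) = √(-11651) = I*√11651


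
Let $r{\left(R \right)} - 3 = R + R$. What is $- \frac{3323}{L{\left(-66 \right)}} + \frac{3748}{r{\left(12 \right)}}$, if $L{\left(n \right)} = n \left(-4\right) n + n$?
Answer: $\frac{21880747}{157410} \approx 139.0$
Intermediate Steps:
$r{\left(R \right)} = 3 + 2 R$ ($r{\left(R \right)} = 3 + \left(R + R\right) = 3 + 2 R$)
$L{\left(n \right)} = n - 4 n^{2}$ ($L{\left(n \right)} = - 4 n n + n = - 4 n^{2} + n = n - 4 n^{2}$)
$- \frac{3323}{L{\left(-66 \right)}} + \frac{3748}{r{\left(12 \right)}} = - \frac{3323}{\left(-66\right) \left(1 - -264\right)} + \frac{3748}{3 + 2 \cdot 12} = - \frac{3323}{\left(-66\right) \left(1 + 264\right)} + \frac{3748}{3 + 24} = - \frac{3323}{\left(-66\right) 265} + \frac{3748}{27} = - \frac{3323}{-17490} + 3748 \cdot \frac{1}{27} = \left(-3323\right) \left(- \frac{1}{17490}\right) + \frac{3748}{27} = \frac{3323}{17490} + \frac{3748}{27} = \frac{21880747}{157410}$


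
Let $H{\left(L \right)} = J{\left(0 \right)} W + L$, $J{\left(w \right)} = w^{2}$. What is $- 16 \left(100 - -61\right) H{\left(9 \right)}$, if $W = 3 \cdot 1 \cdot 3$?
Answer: $-23184$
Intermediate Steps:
$W = 9$ ($W = 3 \cdot 3 = 9$)
$H{\left(L \right)} = L$ ($H{\left(L \right)} = 0^{2} \cdot 9 + L = 0 \cdot 9 + L = 0 + L = L$)
$- 16 \left(100 - -61\right) H{\left(9 \right)} = - 16 \left(100 - -61\right) 9 = - 16 \left(100 + 61\right) 9 = \left(-16\right) 161 \cdot 9 = \left(-2576\right) 9 = -23184$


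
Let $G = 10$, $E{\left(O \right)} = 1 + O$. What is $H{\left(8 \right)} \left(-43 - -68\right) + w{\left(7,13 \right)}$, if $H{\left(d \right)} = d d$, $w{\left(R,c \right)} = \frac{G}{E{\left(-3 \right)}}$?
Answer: $1595$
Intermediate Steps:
$w{\left(R,c \right)} = -5$ ($w{\left(R,c \right)} = \frac{10}{1 - 3} = \frac{10}{-2} = 10 \left(- \frac{1}{2}\right) = -5$)
$H{\left(d \right)} = d^{2}$
$H{\left(8 \right)} \left(-43 - -68\right) + w{\left(7,13 \right)} = 8^{2} \left(-43 - -68\right) - 5 = 64 \left(-43 + 68\right) - 5 = 64 \cdot 25 - 5 = 1600 - 5 = 1595$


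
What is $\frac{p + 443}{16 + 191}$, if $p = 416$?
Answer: $\frac{859}{207} \approx 4.1498$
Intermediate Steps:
$\frac{p + 443}{16 + 191} = \frac{416 + 443}{16 + 191} = \frac{859}{207}$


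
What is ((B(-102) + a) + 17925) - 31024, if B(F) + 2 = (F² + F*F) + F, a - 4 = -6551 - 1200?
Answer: -142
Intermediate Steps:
a = -7747 (a = 4 + (-6551 - 1200) = 4 - 7751 = -7747)
B(F) = -2 + F + 2*F² (B(F) = -2 + ((F² + F*F) + F) = -2 + ((F² + F²) + F) = -2 + (2*F² + F) = -2 + (F + 2*F²) = -2 + F + 2*F²)
((B(-102) + a) + 17925) - 31024 = (((-2 - 102 + 2*(-102)²) - 7747) + 17925) - 31024 = (((-2 - 102 + 2*10404) - 7747) + 17925) - 31024 = (((-2 - 102 + 20808) - 7747) + 17925) - 31024 = ((20704 - 7747) + 17925) - 31024 = (12957 + 17925) - 31024 = 30882 - 31024 = -142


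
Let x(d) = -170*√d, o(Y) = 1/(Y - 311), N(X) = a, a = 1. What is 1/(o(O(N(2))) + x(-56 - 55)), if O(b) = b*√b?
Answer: 310*I/(-I + 52700*√111) ≈ -1.0056e-9 + 0.00055833*I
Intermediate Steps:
N(X) = 1
O(b) = b^(3/2)
o(Y) = 1/(-311 + Y)
1/(o(O(N(2))) + x(-56 - 55)) = 1/(1/(-311 + 1^(3/2)) - 170*√(-56 - 55)) = 1/(1/(-311 + 1) - 170*I*√111) = 1/(1/(-310) - 170*I*√111) = 1/(-1/310 - 170*I*√111)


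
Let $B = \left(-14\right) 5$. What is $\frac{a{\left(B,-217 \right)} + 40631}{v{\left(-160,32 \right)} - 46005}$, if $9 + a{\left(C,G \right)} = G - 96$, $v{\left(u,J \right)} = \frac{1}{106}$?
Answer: $- \frac{4272754}{4876529} \approx -0.87619$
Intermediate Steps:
$B = -70$
$v{\left(u,J \right)} = \frac{1}{106}$
$a{\left(C,G \right)} = -105 + G$ ($a{\left(C,G \right)} = -9 + \left(G - 96\right) = -9 + \left(-96 + G\right) = -105 + G$)
$\frac{a{\left(B,-217 \right)} + 40631}{v{\left(-160,32 \right)} - 46005} = \frac{\left(-105 - 217\right) + 40631}{\frac{1}{106} - 46005} = \frac{-322 + 40631}{- \frac{4876529}{106}} = 40309 \left(- \frac{106}{4876529}\right) = - \frac{4272754}{4876529}$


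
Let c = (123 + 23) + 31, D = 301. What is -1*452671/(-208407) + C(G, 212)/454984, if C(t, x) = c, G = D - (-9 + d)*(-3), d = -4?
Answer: 205994950303/94821850488 ≈ 2.1724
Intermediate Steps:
c = 177 (c = 146 + 31 = 177)
G = 262 (G = 301 - (-9 - 4)*(-3) = 301 - (-13)*(-3) = 301 - 1*39 = 301 - 39 = 262)
C(t, x) = 177
-1*452671/(-208407) + C(G, 212)/454984 = -1*452671/(-208407) + 177/454984 = -452671*(-1/208407) + 177*(1/454984) = 452671/208407 + 177/454984 = 205994950303/94821850488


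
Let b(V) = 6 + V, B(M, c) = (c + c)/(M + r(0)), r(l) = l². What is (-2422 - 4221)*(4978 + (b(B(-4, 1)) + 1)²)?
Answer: -133398083/4 ≈ -3.3350e+7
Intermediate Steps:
B(M, c) = 2*c/M (B(M, c) = (c + c)/(M + 0²) = (2*c)/(M + 0) = (2*c)/M = 2*c/M)
(-2422 - 4221)*(4978 + (b(B(-4, 1)) + 1)²) = (-2422 - 4221)*(4978 + ((6 + 2*1/(-4)) + 1)²) = -6643*(4978 + ((6 + 2*1*(-¼)) + 1)²) = -6643*(4978 + ((6 - ½) + 1)²) = -6643*(4978 + (11/2 + 1)²) = -6643*(4978 + (13/2)²) = -6643*(4978 + 169/4) = -6643*20081/4 = -133398083/4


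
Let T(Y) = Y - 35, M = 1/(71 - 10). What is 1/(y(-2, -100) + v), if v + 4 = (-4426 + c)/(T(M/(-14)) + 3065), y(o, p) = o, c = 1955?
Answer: -2587619/17635948 ≈ -0.14672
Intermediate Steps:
M = 1/61 ≈ 0.016393
T(Y) = -35 + Y
v = -12460710/2587619 (v = -4 + (-4426 + 1955)/((-35 + (1/61)/(-14)) + 3065) = -4 - 2471/((-35 + (1/61)*(-1/14)) + 3065) = -4 - 2471/((-35 - 1/854) + 3065) = -4 - 2471/(-29891/854 + 3065) = -4 - 2471/2587619/854 = -4 - 2471*854/2587619 = -4 - 2110234/2587619 = -12460710/2587619 ≈ -4.8155)
1/(y(-2, -100) + v) = 1/(-2 - 12460710/2587619) = 1/(-17635948/2587619) = -2587619/17635948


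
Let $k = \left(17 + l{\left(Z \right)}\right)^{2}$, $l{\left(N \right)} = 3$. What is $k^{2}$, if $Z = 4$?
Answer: $160000$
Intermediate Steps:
$k = 400$ ($k = \left(17 + 3\right)^{2} = 20^{2} = 400$)
$k^{2} = 400^{2} = 160000$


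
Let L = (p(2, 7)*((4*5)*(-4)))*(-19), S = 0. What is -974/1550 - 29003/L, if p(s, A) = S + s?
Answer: -4791561/471200 ≈ -10.169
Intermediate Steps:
p(s, A) = s (p(s, A) = 0 + s = s)
L = 3040 (L = (2*((4*5)*(-4)))*(-19) = (2*(20*(-4)))*(-19) = (2*(-80))*(-19) = -160*(-19) = 3040)
-974/1550 - 29003/L = -974/1550 - 29003/3040 = -974*1/1550 - 29003*1/3040 = -487/775 - 29003/3040 = -4791561/471200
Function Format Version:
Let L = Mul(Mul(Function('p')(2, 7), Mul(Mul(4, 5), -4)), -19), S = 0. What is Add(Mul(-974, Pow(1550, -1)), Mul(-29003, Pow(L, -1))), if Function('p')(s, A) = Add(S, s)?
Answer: Rational(-4791561, 471200) ≈ -10.169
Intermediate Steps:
Function('p')(s, A) = s (Function('p')(s, A) = Add(0, s) = s)
L = 3040 (L = Mul(Mul(2, Mul(Mul(4, 5), -4)), -19) = Mul(Mul(2, Mul(20, -4)), -19) = Mul(Mul(2, -80), -19) = Mul(-160, -19) = 3040)
Add(Mul(-974, Pow(1550, -1)), Mul(-29003, Pow(L, -1))) = Add(Mul(-974, Pow(1550, -1)), Mul(-29003, Pow(3040, -1))) = Add(Mul(-974, Rational(1, 1550)), Mul(-29003, Rational(1, 3040))) = Add(Rational(-487, 775), Rational(-29003, 3040)) = Rational(-4791561, 471200)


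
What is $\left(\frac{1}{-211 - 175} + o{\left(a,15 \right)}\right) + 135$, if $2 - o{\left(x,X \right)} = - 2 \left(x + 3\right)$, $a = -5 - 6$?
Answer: $\frac{46705}{386} \approx 121.0$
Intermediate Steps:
$a = -11$
$o{\left(x,X \right)} = 8 + 2 x$ ($o{\left(x,X \right)} = 2 - - 2 \left(x + 3\right) = 2 - - 2 \left(3 + x\right) = 2 - \left(-6 - 2 x\right) = 2 + \left(6 + 2 x\right) = 8 + 2 x$)
$\left(\frac{1}{-211 - 175} + o{\left(a,15 \right)}\right) + 135 = \left(\frac{1}{-211 - 175} + \left(8 + 2 \left(-11\right)\right)\right) + 135 = \left(\frac{1}{-386} + \left(8 - 22\right)\right) + 135 = \left(- \frac{1}{386} - 14\right) + 135 = - \frac{5405}{386} + 135 = \frac{46705}{386}$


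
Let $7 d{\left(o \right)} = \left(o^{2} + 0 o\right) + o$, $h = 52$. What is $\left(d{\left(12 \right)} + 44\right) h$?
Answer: $\frac{24128}{7} \approx 3446.9$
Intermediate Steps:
$d{\left(o \right)} = \frac{o}{7} + \frac{o^{2}}{7}$ ($d{\left(o \right)} = \frac{\left(o^{2} + 0 o\right) + o}{7} = \frac{\left(o^{2} + 0\right) + o}{7} = \frac{o^{2} + o}{7} = \frac{o + o^{2}}{7} = \frac{o}{7} + \frac{o^{2}}{7}$)
$\left(d{\left(12 \right)} + 44\right) h = \left(\frac{1}{7} \cdot 12 \left(1 + 12\right) + 44\right) 52 = \left(\frac{1}{7} \cdot 12 \cdot 13 + 44\right) 52 = \left(\frac{156}{7} + 44\right) 52 = \frac{464}{7} \cdot 52 = \frac{24128}{7}$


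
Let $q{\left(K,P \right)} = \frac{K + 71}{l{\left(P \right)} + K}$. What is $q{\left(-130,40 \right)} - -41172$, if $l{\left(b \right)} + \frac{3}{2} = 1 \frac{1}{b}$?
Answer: $\frac{216525908}{5259} \approx 41172.0$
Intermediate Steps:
$l{\left(b \right)} = - \frac{3}{2} + \frac{1}{b}$ ($l{\left(b \right)} = - \frac{3}{2} + 1 \frac{1}{b} = - \frac{3}{2} + \frac{1}{b}$)
$q{\left(K,P \right)} = \frac{71 + K}{- \frac{3}{2} + K + \frac{1}{P}}$ ($q{\left(K,P \right)} = \frac{K + 71}{\left(- \frac{3}{2} + \frac{1}{P}\right) + K} = \frac{71 + K}{- \frac{3}{2} + K + \frac{1}{P}}$)
$q{\left(-130,40 \right)} - -41172 = 2 \cdot 40 \frac{1}{2 + 40 \left(-3 + 2 \left(-130\right)\right)} \left(71 - 130\right) - -41172 = 2 \cdot 40 \frac{1}{2 + 40 \left(-3 - 260\right)} \left(-59\right) + 41172 = 2 \cdot 40 \frac{1}{2 + 40 \left(-263\right)} \left(-59\right) + 41172 = 2 \cdot 40 \frac{1}{2 - 10520} \left(-59\right) + 41172 = 2 \cdot 40 \frac{1}{-10518} \left(-59\right) + 41172 = 2 \cdot 40 \left(- \frac{1}{10518}\right) \left(-59\right) + 41172 = \frac{2360}{5259} + 41172 = \frac{216525908}{5259}$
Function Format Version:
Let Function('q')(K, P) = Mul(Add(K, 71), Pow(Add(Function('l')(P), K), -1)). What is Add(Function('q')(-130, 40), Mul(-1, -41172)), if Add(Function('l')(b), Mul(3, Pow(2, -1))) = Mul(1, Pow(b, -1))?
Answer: Rational(216525908, 5259) ≈ 41172.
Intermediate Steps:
Function('l')(b) = Add(Rational(-3, 2), Pow(b, -1)) (Function('l')(b) = Add(Rational(-3, 2), Mul(1, Pow(b, -1))) = Add(Rational(-3, 2), Pow(b, -1)))
Function('q')(K, P) = Mul(Pow(Add(Rational(-3, 2), K, Pow(P, -1)), -1), Add(71, K)) (Function('q')(K, P) = Mul(Add(K, 71), Pow(Add(Add(Rational(-3, 2), Pow(P, -1)), K), -1)) = Mul(Add(71, K), Pow(Add(Rational(-3, 2), K, Pow(P, -1)), -1)) = Mul(Pow(Add(Rational(-3, 2), K, Pow(P, -1)), -1), Add(71, K)))
Add(Function('q')(-130, 40), Mul(-1, -41172)) = Add(Mul(2, 40, Pow(Add(2, Mul(40, Add(-3, Mul(2, -130)))), -1), Add(71, -130)), Mul(-1, -41172)) = Add(Mul(2, 40, Pow(Add(2, Mul(40, Add(-3, -260))), -1), -59), 41172) = Add(Mul(2, 40, Pow(Add(2, Mul(40, -263)), -1), -59), 41172) = Add(Mul(2, 40, Pow(Add(2, -10520), -1), -59), 41172) = Add(Mul(2, 40, Pow(-10518, -1), -59), 41172) = Add(Mul(2, 40, Rational(-1, 10518), -59), 41172) = Add(Rational(2360, 5259), 41172) = Rational(216525908, 5259)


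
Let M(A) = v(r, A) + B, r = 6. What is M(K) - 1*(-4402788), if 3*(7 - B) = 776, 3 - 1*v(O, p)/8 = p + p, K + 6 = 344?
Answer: 13191457/3 ≈ 4.3972e+6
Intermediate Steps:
K = 338 (K = -6 + 344 = 338)
v(O, p) = 24 - 16*p (v(O, p) = 24 - 8*(p + p) = 24 - 16*p)
B = -755/3 (B = 7 - 1/3*776 = 7 - 776/3 = -755/3 ≈ -251.67)
M(A) = -683/3 - 16*A (M(A) = (24 - 16*A) - 755/3 = -683/3 - 16*A)
M(K) - 1*(-4402788) = (-683/3 - 16*338) - 1*(-4402788) = (-683/3 - 5408) + 4402788 = -16907/3 + 4402788 = 13191457/3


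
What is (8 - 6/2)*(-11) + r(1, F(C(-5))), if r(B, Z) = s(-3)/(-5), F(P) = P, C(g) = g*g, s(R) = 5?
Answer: -56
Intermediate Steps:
C(g) = g²
r(B, Z) = -1 (r(B, Z) = 5/(-5) = 5*(-⅕) = -1)
(8 - 6/2)*(-11) + r(1, F(C(-5))) = (8 - 6/2)*(-11) - 1 = (8 - 6*½)*(-11) - 1 = (8 - 3)*(-11) - 1 = 5*(-11) - 1 = -55 - 1 = -56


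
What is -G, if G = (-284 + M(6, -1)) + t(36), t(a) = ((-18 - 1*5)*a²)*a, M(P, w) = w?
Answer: 1073373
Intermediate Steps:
t(a) = -23*a³ (t(a) = ((-18 - 5)*a²)*a = (-23*a²)*a = -23*a³)
G = -1073373 (G = (-284 - 1) - 23*36³ = -285 - 23*46656 = -285 - 1073088 = -1073373)
-G = -1*(-1073373) = 1073373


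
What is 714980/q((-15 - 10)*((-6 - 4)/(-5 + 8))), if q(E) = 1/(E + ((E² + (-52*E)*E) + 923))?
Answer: -757507725380/3 ≈ -2.5250e+11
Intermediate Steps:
q(E) = 1/(923 + E - 51*E²) (q(E) = 1/(E + ((E² - 52*E²) + 923)) = 1/(E + (-51*E² + 923)) = 1/(E + (923 - 51*E²)) = 1/(923 + E - 51*E²))
714980/q((-15 - 10)*((-6 - 4)/(-5 + 8))) = 714980/(1/(923 + (-15 - 10)*((-6 - 4)/(-5 + 8)) - 51*(-15 - 10)²*(-6 - 4)²/(-5 + 8)²)) = 714980/(1/(923 - (-250)/3 - 51*(-(-250)/3)²)) = 714980/(1/(923 - 25*(-10/3) - 51*(-25*(-10/3))²)) = 714980/(1/(923 + 250/3 - 51*(250/3)²)) = 714980/(1/(923 + 250/3 - 51*62500/9)) = 714980/(1/(923 + 250/3 - 1062500/3)) = 714980/(1/(-1059481/3)) = 714980/(-3/1059481) = 714980*(-1059481/3) = -757507725380/3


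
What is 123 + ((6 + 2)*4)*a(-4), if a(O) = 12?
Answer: 507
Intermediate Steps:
123 + ((6 + 2)*4)*a(-4) = 123 + ((6 + 2)*4)*12 = 123 + (8*4)*12 = 123 + 32*12 = 123 + 384 = 507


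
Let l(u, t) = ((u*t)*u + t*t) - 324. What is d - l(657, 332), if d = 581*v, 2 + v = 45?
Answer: -143392385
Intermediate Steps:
v = 43 (v = -2 + 45 = 43)
d = 24983 (d = 581*43 = 24983)
l(u, t) = -324 + t² + t*u² (l(u, t) = ((t*u)*u + t²) - 324 = (t*u² + t²) - 324 = (t² + t*u²) - 324 = -324 + t² + t*u²)
d - l(657, 332) = 24983 - (-324 + 332² + 332*657²) = 24983 - (-324 + 110224 + 332*431649) = 24983 - (-324 + 110224 + 143307468) = 24983 - 1*143417368 = 24983 - 143417368 = -143392385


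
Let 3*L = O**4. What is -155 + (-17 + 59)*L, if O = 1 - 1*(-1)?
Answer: 69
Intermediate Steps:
O = 2 (O = 1 + 1 = 2)
L = 16/3 (L = (1/3)*2**4 = (1/3)*16 = 16/3 ≈ 5.3333)
-155 + (-17 + 59)*L = -155 + (-17 + 59)*(16/3) = -155 + 42*(16/3) = -155 + 224 = 69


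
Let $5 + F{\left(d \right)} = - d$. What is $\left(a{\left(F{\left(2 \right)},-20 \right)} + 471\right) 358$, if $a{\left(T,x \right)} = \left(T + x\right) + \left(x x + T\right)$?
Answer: $299646$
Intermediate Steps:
$F{\left(d \right)} = -5 - d$
$a{\left(T,x \right)} = x + x^{2} + 2 T$ ($a{\left(T,x \right)} = \left(T + x\right) + \left(x^{2} + T\right) = \left(T + x\right) + \left(T + x^{2}\right) = x + x^{2} + 2 T$)
$\left(a{\left(F{\left(2 \right)},-20 \right)} + 471\right) 358 = \left(\left(-20 + \left(-20\right)^{2} + 2 \left(-5 - 2\right)\right) + 471\right) 358 = \left(\left(-20 + 400 + 2 \left(-5 - 2\right)\right) + 471\right) 358 = \left(\left(-20 + 400 + 2 \left(-7\right)\right) + 471\right) 358 = \left(\left(-20 + 400 - 14\right) + 471\right) 358 = \left(366 + 471\right) 358 = 837 \cdot 358 = 299646$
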